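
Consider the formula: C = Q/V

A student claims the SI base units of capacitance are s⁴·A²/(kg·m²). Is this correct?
Units of each symbol in C = Q/V:
  Q (charge, in coulombs): s·A
  V (voltage, in volts): kg·m²/(s³·A)  → in the denominator, contributes s³·A/(kg·m²)

Multiplying the contributions: [s·A] · [s³·A/(kg·m²)]
Adding exponents of each base unit: kg: -1, m: -2, s: 4, A: 2
SI base units of capacitance: s⁴·A²/(kg·m²)

The claimed units s⁴·A²/(kg·m²) match the derived units, so the claim is correct.

Answer: Yes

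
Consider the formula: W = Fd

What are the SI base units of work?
Units of each symbol in W = Fd:
  F (force): kg·m/s²
  d (displacement): m

Multiplying the contributions: [kg·m/s²] · [m]
Adding exponents of each base unit: kg: 1, m: 2, s: -2
SI base units of work: kg·m²/s²

Answer: kg·m²/s²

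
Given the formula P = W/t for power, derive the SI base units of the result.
Units of each symbol in P = W/t:
  W (work): kg·m²/s²
  t (time): s  → in the denominator, contributes 1/s

Multiplying the contributions: [kg·m²/s²] · [1/s]
Adding exponents of each base unit: kg: 1, m: 2, s: -3
SI base units of power: kg·m²/s³

Answer: kg·m²/s³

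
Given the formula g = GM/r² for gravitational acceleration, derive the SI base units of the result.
Units of each symbol in g = GM/r²:
  G (gravitational constant): m³/(kg·s²)
  M (mass): kg
  r (distance): m  → to the power 2 in the denominator, contributes 1/m²

Multiplying the contributions: [m³/(kg·s²)] · [kg] · [1/m²]
Adding exponents of each base unit: m: 1, s: -2
SI base units of gravitational acceleration: m/s²

Answer: m/s²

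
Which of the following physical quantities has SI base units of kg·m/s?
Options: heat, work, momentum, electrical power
Checking the SI base units of each option:
  heat (Q = mcΔT): kg·m²/s²  ✗
  work (W = Fd): kg·m²/s²  ✗
  momentum (p = mv): kg·m/s  ✓ matches
  electrical power (P = IV): kg·m²/s³  ✗

Only momentum has units kg·m/s.

Answer: momentum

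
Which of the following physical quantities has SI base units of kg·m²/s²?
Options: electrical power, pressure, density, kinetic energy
Checking the SI base units of each option:
  electrical power (P = IV): kg·m²/s³  ✗
  pressure (P = F/A): kg/(m·s²)  ✗
  density (ρ = m/V): kg/m³  ✗
  kinetic energy (E = ½mv²): kg·m²/s²  ✓ matches

Only kinetic energy has units kg·m²/s².

Answer: kinetic energy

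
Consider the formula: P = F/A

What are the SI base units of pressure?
Units of each symbol in P = F/A:
  F (force): kg·m/s²
  A (area): m²  → in the denominator, contributes 1/m²

Multiplying the contributions: [kg·m/s²] · [1/m²]
Adding exponents of each base unit: kg: 1, m: -1, s: -2
SI base units of pressure: kg/(m·s²)

Answer: kg/(m·s²)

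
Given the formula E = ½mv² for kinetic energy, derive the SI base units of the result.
Units of each symbol in E = ½mv²:
  m (mass): kg
  v (speed): m/s  → to the power 2, contributes m²/s²
  The factor ½ is dimensionless.

Multiplying the contributions: [kg] · [m²/s²]
Adding exponents of each base unit: kg: 1, m: 2, s: -2
SI base units of kinetic energy: kg·m²/s²

Answer: kg·m²/s²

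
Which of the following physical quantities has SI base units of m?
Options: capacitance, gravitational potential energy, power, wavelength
Checking the SI base units of each option:
  capacitance (C = Q/V): s⁴·A²/(kg·m²)  ✗
  gravitational potential energy (U = -GMm/r): kg·m²/s²  ✗
  power (P = W/t): kg·m²/s³  ✗
  wavelength (λ = v/f): m  ✓ matches

Only wavelength has units m.

Answer: wavelength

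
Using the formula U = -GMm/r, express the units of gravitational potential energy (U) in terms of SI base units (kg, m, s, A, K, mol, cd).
Units of each symbol in U = -GMm/r:
  G (gravitational constant): m³/(kg·s²)
  M (mass): kg
  m (mass): kg
  r (distance): m  → in the denominator, contributes 1/m
  The minus sign does not affect the units.

Multiplying the contributions: [m³/(kg·s²)] · [kg] · [kg] · [1/m]
Adding exponents of each base unit: kg: 1, m: 2, s: -2
SI base units of gravitational potential energy: kg·m²/s²

Answer: kg·m²/s²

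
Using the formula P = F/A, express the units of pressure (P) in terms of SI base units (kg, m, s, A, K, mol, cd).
Units of each symbol in P = F/A:
  F (force): kg·m/s²
  A (area): m²  → in the denominator, contributes 1/m²

Multiplying the contributions: [kg·m/s²] · [1/m²]
Adding exponents of each base unit: kg: 1, m: -1, s: -2
SI base units of pressure: kg/(m·s²)

Answer: kg/(m·s²)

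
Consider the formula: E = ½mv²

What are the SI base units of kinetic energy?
Units of each symbol in E = ½mv²:
  m (mass): kg
  v (speed): m/s  → to the power 2, contributes m²/s²
  The factor ½ is dimensionless.

Multiplying the contributions: [kg] · [m²/s²]
Adding exponents of each base unit: kg: 1, m: 2, s: -2
SI base units of kinetic energy: kg·m²/s²

Answer: kg·m²/s²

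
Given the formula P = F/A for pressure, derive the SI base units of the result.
Units of each symbol in P = F/A:
  F (force): kg·m/s²
  A (area): m²  → in the denominator, contributes 1/m²

Multiplying the contributions: [kg·m/s²] · [1/m²]
Adding exponents of each base unit: kg: 1, m: -1, s: -2
SI base units of pressure: kg/(m·s²)

Answer: kg/(m·s²)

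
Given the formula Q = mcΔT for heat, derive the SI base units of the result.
Units of each symbol in Q = mcΔT:
  m (mass): kg
  c (specific heat capacity, in J/(kg·K)): m²/(s²·K)
  ΔT (temperature change): K

Multiplying the contributions: [kg] · [m²/(s²·K)] · [K]
Adding exponents of each base unit: kg: 1, m: 2, s: -2
SI base units of heat: kg·m²/s²

Answer: kg·m²/s²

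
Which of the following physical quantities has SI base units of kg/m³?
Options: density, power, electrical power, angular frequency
Checking the SI base units of each option:
  density (ρ = m/V): kg/m³  ✓ matches
  power (P = W/t): kg·m²/s³  ✗
  electrical power (P = IV): kg·m²/s³  ✗
  angular frequency (ω = 2πf): 1/s  ✗

Only density has units kg/m³.

Answer: density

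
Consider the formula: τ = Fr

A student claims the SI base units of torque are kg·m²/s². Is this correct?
Units of each symbol in τ = Fr:
  F (force): kg·m/s²
  r (lever arm): m

Multiplying the contributions: [kg·m/s²] · [m]
Adding exponents of each base unit: kg: 1, m: 2, s: -2
SI base units of torque: kg·m²/s²

The claimed units kg·m²/s² match the derived units, so the claim is correct.

Answer: Yes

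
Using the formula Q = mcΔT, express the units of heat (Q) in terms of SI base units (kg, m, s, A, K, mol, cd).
Units of each symbol in Q = mcΔT:
  m (mass): kg
  c (specific heat capacity, in J/(kg·K)): m²/(s²·K)
  ΔT (temperature change): K

Multiplying the contributions: [kg] · [m²/(s²·K)] · [K]
Adding exponents of each base unit: kg: 1, m: 2, s: -2
SI base units of heat: kg·m²/s²

Answer: kg·m²/s²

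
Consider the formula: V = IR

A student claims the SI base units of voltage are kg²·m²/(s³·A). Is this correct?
Units of each symbol in V = IR:
  I (current): A
  R (resistance, in ohms): kg·m²/(s³·A²)

Multiplying the contributions: [A] · [kg·m²/(s³·A²)]
Adding exponents of each base unit: kg: 1, m: 2, s: -3, A: -1
SI base units of voltage: kg·m²/(s³·A)

The claimed units kg²·m²/(s³·A) (exponents kg: 2, m: 2, s: -3, A: -1) do not match the derived units kg·m²/(s³·A) (exponents kg: 1, m: 2, s: -3, A: -1), so the claim is incorrect.

Answer: No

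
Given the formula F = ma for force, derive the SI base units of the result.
Units of each symbol in F = ma:
  m (mass): kg
  a (acceleration): m/s²

Multiplying the contributions: [kg] · [m/s²]
Adding exponents of each base unit: kg: 1, m: 1, s: -2
SI base units of force: kg·m/s²

Answer: kg·m/s²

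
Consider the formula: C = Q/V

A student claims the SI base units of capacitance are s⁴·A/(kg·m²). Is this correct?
Units of each symbol in C = Q/V:
  Q (charge, in coulombs): s·A
  V (voltage, in volts): kg·m²/(s³·A)  → in the denominator, contributes s³·A/(kg·m²)

Multiplying the contributions: [s·A] · [s³·A/(kg·m²)]
Adding exponents of each base unit: kg: -1, m: -2, s: 4, A: 2
SI base units of capacitance: s⁴·A²/(kg·m²)

The claimed units s⁴·A/(kg·m²) (exponents kg: -1, m: -2, s: 4, A: 1) do not match the derived units s⁴·A²/(kg·m²) (exponents kg: -1, m: -2, s: 4, A: 2), so the claim is incorrect.

Answer: No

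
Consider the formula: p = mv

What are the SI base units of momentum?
Units of each symbol in p = mv:
  m (mass): kg
  v (velocity): m/s

Multiplying the contributions: [kg] · [m/s]
Adding exponents of each base unit: kg: 1, m: 1, s: -1
SI base units of momentum: kg·m/s

Answer: kg·m/s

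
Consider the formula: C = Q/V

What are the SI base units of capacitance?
Units of each symbol in C = Q/V:
  Q (charge, in coulombs): s·A
  V (voltage, in volts): kg·m²/(s³·A)  → in the denominator, contributes s³·A/(kg·m²)

Multiplying the contributions: [s·A] · [s³·A/(kg·m²)]
Adding exponents of each base unit: kg: -1, m: -2, s: 4, A: 2
SI base units of capacitance: s⁴·A²/(kg·m²)

Answer: s⁴·A²/(kg·m²)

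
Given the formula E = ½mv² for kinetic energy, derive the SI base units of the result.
Units of each symbol in E = ½mv²:
  m (mass): kg
  v (speed): m/s  → to the power 2, contributes m²/s²
  The factor ½ is dimensionless.

Multiplying the contributions: [kg] · [m²/s²]
Adding exponents of each base unit: kg: 1, m: 2, s: -2
SI base units of kinetic energy: kg·m²/s²

Answer: kg·m²/s²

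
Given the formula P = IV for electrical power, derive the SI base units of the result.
Units of each symbol in P = IV:
  I (current): A
  V (voltage, in volts): kg·m²/(s³·A)

Multiplying the contributions: [A] · [kg·m²/(s³·A)]
Adding exponents of each base unit: kg: 1, m: 2, s: -3
SI base units of electrical power: kg·m²/s³

Answer: kg·m²/s³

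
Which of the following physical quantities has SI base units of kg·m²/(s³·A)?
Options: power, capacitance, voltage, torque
Checking the SI base units of each option:
  power (P = W/t): kg·m²/s³  ✗
  capacitance (C = Q/V): s⁴·A²/(kg·m²)  ✗
  voltage (V = IR): kg·m²/(s³·A)  ✓ matches
  torque (τ = Fr): kg·m²/s²  ✗

Only voltage has units kg·m²/(s³·A).

Answer: voltage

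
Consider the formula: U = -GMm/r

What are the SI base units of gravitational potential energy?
Units of each symbol in U = -GMm/r:
  G (gravitational constant): m³/(kg·s²)
  M (mass): kg
  m (mass): kg
  r (distance): m  → in the denominator, contributes 1/m
  The minus sign does not affect the units.

Multiplying the contributions: [m³/(kg·s²)] · [kg] · [kg] · [1/m]
Adding exponents of each base unit: kg: 1, m: 2, s: -2
SI base units of gravitational potential energy: kg·m²/s²

Answer: kg·m²/s²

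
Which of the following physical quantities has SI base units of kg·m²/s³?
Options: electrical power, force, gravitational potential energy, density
Checking the SI base units of each option:
  electrical power (P = IV): kg·m²/s³  ✓ matches
  force (F = ma): kg·m/s²  ✗
  gravitational potential energy (U = -GMm/r): kg·m²/s²  ✗
  density (ρ = m/V): kg/m³  ✗

Only electrical power has units kg·m²/s³.

Answer: electrical power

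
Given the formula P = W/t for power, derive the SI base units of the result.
Units of each symbol in P = W/t:
  W (work): kg·m²/s²
  t (time): s  → in the denominator, contributes 1/s

Multiplying the contributions: [kg·m²/s²] · [1/s]
Adding exponents of each base unit: kg: 1, m: 2, s: -3
SI base units of power: kg·m²/s³

Answer: kg·m²/s³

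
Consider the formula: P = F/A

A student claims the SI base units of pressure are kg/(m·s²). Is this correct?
Units of each symbol in P = F/A:
  F (force): kg·m/s²
  A (area): m²  → in the denominator, contributes 1/m²

Multiplying the contributions: [kg·m/s²] · [1/m²]
Adding exponents of each base unit: kg: 1, m: -1, s: -2
SI base units of pressure: kg/(m·s²)

The claimed units kg/(m·s²) match the derived units, so the claim is correct.

Answer: Yes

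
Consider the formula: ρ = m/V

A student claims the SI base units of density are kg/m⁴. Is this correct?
Units of each symbol in ρ = m/V:
  m (mass): kg
  V (volume): m³  → in the denominator, contributes 1/m³

Multiplying the contributions: [kg] · [1/m³]
Adding exponents of each base unit: kg: 1, m: -3
SI base units of density: kg/m³

The claimed units kg/m⁴ (exponents kg: 1, m: -4) do not match the derived units kg/m³ (exponents kg: 1, m: -3), so the claim is incorrect.

Answer: No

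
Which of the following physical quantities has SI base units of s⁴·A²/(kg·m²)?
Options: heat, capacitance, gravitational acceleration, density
Checking the SI base units of each option:
  heat (Q = mcΔT): kg·m²/s²  ✗
  capacitance (C = Q/V): s⁴·A²/(kg·m²)  ✓ matches
  gravitational acceleration (g = GM/r²): m/s²  ✗
  density (ρ = m/V): kg/m³  ✗

Only capacitance has units s⁴·A²/(kg·m²).

Answer: capacitance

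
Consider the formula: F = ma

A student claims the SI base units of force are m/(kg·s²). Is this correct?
Units of each symbol in F = ma:
  m (mass): kg
  a (acceleration): m/s²

Multiplying the contributions: [kg] · [m/s²]
Adding exponents of each base unit: kg: 1, m: 1, s: -2
SI base units of force: kg·m/s²

The claimed units m/(kg·s²) (exponents kg: -1, m: 1, s: -2) do not match the derived units kg·m/s² (exponents kg: 1, m: 1, s: -2), so the claim is incorrect.

Answer: No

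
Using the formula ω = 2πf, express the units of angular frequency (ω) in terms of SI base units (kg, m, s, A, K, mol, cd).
Units of each symbol in ω = 2πf:
  f (frequency): 1/s
  The factor 2π is dimensionless.

Multiplying the contributions: [1/s]
Adding exponents of each base unit: s: -1
SI base units of angular frequency: 1/s

Answer: 1/s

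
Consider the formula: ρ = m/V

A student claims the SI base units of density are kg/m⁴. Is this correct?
Units of each symbol in ρ = m/V:
  m (mass): kg
  V (volume): m³  → in the denominator, contributes 1/m³

Multiplying the contributions: [kg] · [1/m³]
Adding exponents of each base unit: kg: 1, m: -3
SI base units of density: kg/m³

The claimed units kg/m⁴ (exponents kg: 1, m: -4) do not match the derived units kg/m³ (exponents kg: 1, m: -3), so the claim is incorrect.

Answer: No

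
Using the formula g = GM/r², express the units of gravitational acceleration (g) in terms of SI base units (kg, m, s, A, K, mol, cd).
Units of each symbol in g = GM/r²:
  G (gravitational constant): m³/(kg·s²)
  M (mass): kg
  r (distance): m  → to the power 2 in the denominator, contributes 1/m²

Multiplying the contributions: [m³/(kg·s²)] · [kg] · [1/m²]
Adding exponents of each base unit: m: 1, s: -2
SI base units of gravitational acceleration: m/s²

Answer: m/s²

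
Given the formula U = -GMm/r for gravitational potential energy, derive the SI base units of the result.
Units of each symbol in U = -GMm/r:
  G (gravitational constant): m³/(kg·s²)
  M (mass): kg
  m (mass): kg
  r (distance): m  → in the denominator, contributes 1/m
  The minus sign does not affect the units.

Multiplying the contributions: [m³/(kg·s²)] · [kg] · [kg] · [1/m]
Adding exponents of each base unit: kg: 1, m: 2, s: -2
SI base units of gravitational potential energy: kg·m²/s²

Answer: kg·m²/s²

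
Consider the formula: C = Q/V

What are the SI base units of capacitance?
Units of each symbol in C = Q/V:
  Q (charge, in coulombs): s·A
  V (voltage, in volts): kg·m²/(s³·A)  → in the denominator, contributes s³·A/(kg·m²)

Multiplying the contributions: [s·A] · [s³·A/(kg·m²)]
Adding exponents of each base unit: kg: -1, m: -2, s: 4, A: 2
SI base units of capacitance: s⁴·A²/(kg·m²)

Answer: s⁴·A²/(kg·m²)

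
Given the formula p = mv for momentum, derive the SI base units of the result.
Units of each symbol in p = mv:
  m (mass): kg
  v (velocity): m/s

Multiplying the contributions: [kg] · [m/s]
Adding exponents of each base unit: kg: 1, m: 1, s: -1
SI base units of momentum: kg·m/s

Answer: kg·m/s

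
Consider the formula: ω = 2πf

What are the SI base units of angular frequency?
Units of each symbol in ω = 2πf:
  f (frequency): 1/s
  The factor 2π is dimensionless.

Multiplying the contributions: [1/s]
Adding exponents of each base unit: s: -1
SI base units of angular frequency: 1/s

Answer: 1/s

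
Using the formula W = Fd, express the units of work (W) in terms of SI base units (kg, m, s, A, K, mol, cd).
Units of each symbol in W = Fd:
  F (force): kg·m/s²
  d (displacement): m

Multiplying the contributions: [kg·m/s²] · [m]
Adding exponents of each base unit: kg: 1, m: 2, s: -2
SI base units of work: kg·m²/s²

Answer: kg·m²/s²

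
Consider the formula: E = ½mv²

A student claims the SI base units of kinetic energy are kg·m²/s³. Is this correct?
Units of each symbol in E = ½mv²:
  m (mass): kg
  v (speed): m/s  → to the power 2, contributes m²/s²
  The factor ½ is dimensionless.

Multiplying the contributions: [kg] · [m²/s²]
Adding exponents of each base unit: kg: 1, m: 2, s: -2
SI base units of kinetic energy: kg·m²/s²

The claimed units kg·m²/s³ (exponents kg: 1, m: 2, s: -3) do not match the derived units kg·m²/s² (exponents kg: 1, m: 2, s: -2), so the claim is incorrect.

Answer: No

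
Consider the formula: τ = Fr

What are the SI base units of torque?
Units of each symbol in τ = Fr:
  F (force): kg·m/s²
  r (lever arm): m

Multiplying the contributions: [kg·m/s²] · [m]
Adding exponents of each base unit: kg: 1, m: 2, s: -2
SI base units of torque: kg·m²/s²

Answer: kg·m²/s²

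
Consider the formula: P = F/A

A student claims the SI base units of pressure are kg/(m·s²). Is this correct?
Units of each symbol in P = F/A:
  F (force): kg·m/s²
  A (area): m²  → in the denominator, contributes 1/m²

Multiplying the contributions: [kg·m/s²] · [1/m²]
Adding exponents of each base unit: kg: 1, m: -1, s: -2
SI base units of pressure: kg/(m·s²)

The claimed units kg/(m·s²) match the derived units, so the claim is correct.

Answer: Yes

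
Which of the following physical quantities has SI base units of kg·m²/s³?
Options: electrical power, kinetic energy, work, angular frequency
Checking the SI base units of each option:
  electrical power (P = IV): kg·m²/s³  ✓ matches
  kinetic energy (E = ½mv²): kg·m²/s²  ✗
  work (W = Fd): kg·m²/s²  ✗
  angular frequency (ω = 2πf): 1/s  ✗

Only electrical power has units kg·m²/s³.

Answer: electrical power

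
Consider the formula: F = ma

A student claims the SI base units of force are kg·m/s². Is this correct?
Units of each symbol in F = ma:
  m (mass): kg
  a (acceleration): m/s²

Multiplying the contributions: [kg] · [m/s²]
Adding exponents of each base unit: kg: 1, m: 1, s: -2
SI base units of force: kg·m/s²

The claimed units kg·m/s² match the derived units, so the claim is correct.

Answer: Yes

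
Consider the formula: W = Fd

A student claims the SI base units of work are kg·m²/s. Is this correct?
Units of each symbol in W = Fd:
  F (force): kg·m/s²
  d (displacement): m

Multiplying the contributions: [kg·m/s²] · [m]
Adding exponents of each base unit: kg: 1, m: 2, s: -2
SI base units of work: kg·m²/s²

The claimed units kg·m²/s (exponents kg: 1, m: 2, s: -1) do not match the derived units kg·m²/s² (exponents kg: 1, m: 2, s: -2), so the claim is incorrect.

Answer: No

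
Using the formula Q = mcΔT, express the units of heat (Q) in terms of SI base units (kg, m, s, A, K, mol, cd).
Units of each symbol in Q = mcΔT:
  m (mass): kg
  c (specific heat capacity, in J/(kg·K)): m²/(s²·K)
  ΔT (temperature change): K

Multiplying the contributions: [kg] · [m²/(s²·K)] · [K]
Adding exponents of each base unit: kg: 1, m: 2, s: -2
SI base units of heat: kg·m²/s²

Answer: kg·m²/s²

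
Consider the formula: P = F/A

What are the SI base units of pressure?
Units of each symbol in P = F/A:
  F (force): kg·m/s²
  A (area): m²  → in the denominator, contributes 1/m²

Multiplying the contributions: [kg·m/s²] · [1/m²]
Adding exponents of each base unit: kg: 1, m: -1, s: -2
SI base units of pressure: kg/(m·s²)

Answer: kg/(m·s²)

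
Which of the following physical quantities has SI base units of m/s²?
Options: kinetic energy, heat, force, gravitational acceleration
Checking the SI base units of each option:
  kinetic energy (E = ½mv²): kg·m²/s²  ✗
  heat (Q = mcΔT): kg·m²/s²  ✗
  force (F = ma): kg·m/s²  ✗
  gravitational acceleration (g = GM/r²): m/s²  ✓ matches

Only gravitational acceleration has units m/s².

Answer: gravitational acceleration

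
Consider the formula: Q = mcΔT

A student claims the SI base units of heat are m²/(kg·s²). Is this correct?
Units of each symbol in Q = mcΔT:
  m (mass): kg
  c (specific heat capacity, in J/(kg·K)): m²/(s²·K)
  ΔT (temperature change): K

Multiplying the contributions: [kg] · [m²/(s²·K)] · [K]
Adding exponents of each base unit: kg: 1, m: 2, s: -2
SI base units of heat: kg·m²/s²

The claimed units m²/(kg·s²) (exponents kg: -1, m: 2, s: -2) do not match the derived units kg·m²/s² (exponents kg: 1, m: 2, s: -2), so the claim is incorrect.

Answer: No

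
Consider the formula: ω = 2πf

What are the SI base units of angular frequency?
Units of each symbol in ω = 2πf:
  f (frequency): 1/s
  The factor 2π is dimensionless.

Multiplying the contributions: [1/s]
Adding exponents of each base unit: s: -1
SI base units of angular frequency: 1/s

Answer: 1/s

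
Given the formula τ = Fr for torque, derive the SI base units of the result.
Units of each symbol in τ = Fr:
  F (force): kg·m/s²
  r (lever arm): m

Multiplying the contributions: [kg·m/s²] · [m]
Adding exponents of each base unit: kg: 1, m: 2, s: -2
SI base units of torque: kg·m²/s²

Answer: kg·m²/s²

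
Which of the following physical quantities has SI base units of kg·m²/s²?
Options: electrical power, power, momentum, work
Checking the SI base units of each option:
  electrical power (P = IV): kg·m²/s³  ✗
  power (P = W/t): kg·m²/s³  ✗
  momentum (p = mv): kg·m/s  ✗
  work (W = Fd): kg·m²/s²  ✓ matches

Only work has units kg·m²/s².

Answer: work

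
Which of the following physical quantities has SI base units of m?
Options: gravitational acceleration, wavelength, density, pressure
Checking the SI base units of each option:
  gravitational acceleration (g = GM/r²): m/s²  ✗
  wavelength (λ = v/f): m  ✓ matches
  density (ρ = m/V): kg/m³  ✗
  pressure (P = F/A): kg/(m·s²)  ✗

Only wavelength has units m.

Answer: wavelength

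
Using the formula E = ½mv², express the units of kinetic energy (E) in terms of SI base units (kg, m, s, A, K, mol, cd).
Units of each symbol in E = ½mv²:
  m (mass): kg
  v (speed): m/s  → to the power 2, contributes m²/s²
  The factor ½ is dimensionless.

Multiplying the contributions: [kg] · [m²/s²]
Adding exponents of each base unit: kg: 1, m: 2, s: -2
SI base units of kinetic energy: kg·m²/s²

Answer: kg·m²/s²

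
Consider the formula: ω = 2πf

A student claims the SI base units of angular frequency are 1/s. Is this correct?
Units of each symbol in ω = 2πf:
  f (frequency): 1/s
  The factor 2π is dimensionless.

Multiplying the contributions: [1/s]
Adding exponents of each base unit: s: -1
SI base units of angular frequency: 1/s

The claimed units 1/s match the derived units, so the claim is correct.

Answer: Yes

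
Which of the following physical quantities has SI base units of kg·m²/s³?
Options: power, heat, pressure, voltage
Checking the SI base units of each option:
  power (P = W/t): kg·m²/s³  ✓ matches
  heat (Q = mcΔT): kg·m²/s²  ✗
  pressure (P = F/A): kg/(m·s²)  ✗
  voltage (V = IR): kg·m²/(s³·A)  ✗

Only power has units kg·m²/s³.

Answer: power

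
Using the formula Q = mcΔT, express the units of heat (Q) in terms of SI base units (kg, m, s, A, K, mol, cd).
Units of each symbol in Q = mcΔT:
  m (mass): kg
  c (specific heat capacity, in J/(kg·K)): m²/(s²·K)
  ΔT (temperature change): K

Multiplying the contributions: [kg] · [m²/(s²·K)] · [K]
Adding exponents of each base unit: kg: 1, m: 2, s: -2
SI base units of heat: kg·m²/s²

Answer: kg·m²/s²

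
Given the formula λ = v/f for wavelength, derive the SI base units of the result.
Units of each symbol in λ = v/f:
  v (wave speed): m/s
  f (frequency): 1/s  → in the denominator, contributes s

Multiplying the contributions: [m/s] · [s]
Adding exponents of each base unit: m: 1
SI base units of wavelength: m

Answer: m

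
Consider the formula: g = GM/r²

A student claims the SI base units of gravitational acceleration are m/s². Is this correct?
Units of each symbol in g = GM/r²:
  G (gravitational constant): m³/(kg·s²)
  M (mass): kg
  r (distance): m  → to the power 2 in the denominator, contributes 1/m²

Multiplying the contributions: [m³/(kg·s²)] · [kg] · [1/m²]
Adding exponents of each base unit: m: 1, s: -2
SI base units of gravitational acceleration: m/s²

The claimed units m/s² match the derived units, so the claim is correct.

Answer: Yes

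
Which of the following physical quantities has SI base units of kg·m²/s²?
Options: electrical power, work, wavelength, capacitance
Checking the SI base units of each option:
  electrical power (P = IV): kg·m²/s³  ✗
  work (W = Fd): kg·m²/s²  ✓ matches
  wavelength (λ = v/f): m  ✗
  capacitance (C = Q/V): s⁴·A²/(kg·m²)  ✗

Only work has units kg·m²/s².

Answer: work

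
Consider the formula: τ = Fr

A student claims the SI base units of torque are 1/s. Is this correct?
Units of each symbol in τ = Fr:
  F (force): kg·m/s²
  r (lever arm): m

Multiplying the contributions: [kg·m/s²] · [m]
Adding exponents of each base unit: kg: 1, m: 2, s: -2
SI base units of torque: kg·m²/s²

The claimed units 1/s (exponents s: -1) do not match the derived units kg·m²/s² (exponents kg: 1, m: 2, s: -2), so the claim is incorrect.

Answer: No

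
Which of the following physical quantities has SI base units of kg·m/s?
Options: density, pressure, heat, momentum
Checking the SI base units of each option:
  density (ρ = m/V): kg/m³  ✗
  pressure (P = F/A): kg/(m·s²)  ✗
  heat (Q = mcΔT): kg·m²/s²  ✗
  momentum (p = mv): kg·m/s  ✓ matches

Only momentum has units kg·m/s.

Answer: momentum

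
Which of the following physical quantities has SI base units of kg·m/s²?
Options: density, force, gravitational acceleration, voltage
Checking the SI base units of each option:
  density (ρ = m/V): kg/m³  ✗
  force (F = ma): kg·m/s²  ✓ matches
  gravitational acceleration (g = GM/r²): m/s²  ✗
  voltage (V = IR): kg·m²/(s³·A)  ✗

Only force has units kg·m/s².

Answer: force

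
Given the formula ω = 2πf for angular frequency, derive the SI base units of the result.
Units of each symbol in ω = 2πf:
  f (frequency): 1/s
  The factor 2π is dimensionless.

Multiplying the contributions: [1/s]
Adding exponents of each base unit: s: -1
SI base units of angular frequency: 1/s

Answer: 1/s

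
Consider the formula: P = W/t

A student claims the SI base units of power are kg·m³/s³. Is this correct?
Units of each symbol in P = W/t:
  W (work): kg·m²/s²
  t (time): s  → in the denominator, contributes 1/s

Multiplying the contributions: [kg·m²/s²] · [1/s]
Adding exponents of each base unit: kg: 1, m: 2, s: -3
SI base units of power: kg·m²/s³

The claimed units kg·m³/s³ (exponents kg: 1, m: 3, s: -3) do not match the derived units kg·m²/s³ (exponents kg: 1, m: 2, s: -3), so the claim is incorrect.

Answer: No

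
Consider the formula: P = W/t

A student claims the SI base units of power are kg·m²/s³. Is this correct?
Units of each symbol in P = W/t:
  W (work): kg·m²/s²
  t (time): s  → in the denominator, contributes 1/s

Multiplying the contributions: [kg·m²/s²] · [1/s]
Adding exponents of each base unit: kg: 1, m: 2, s: -3
SI base units of power: kg·m²/s³

The claimed units kg·m²/s³ match the derived units, so the claim is correct.

Answer: Yes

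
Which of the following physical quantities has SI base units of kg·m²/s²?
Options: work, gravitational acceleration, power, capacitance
Checking the SI base units of each option:
  work (W = Fd): kg·m²/s²  ✓ matches
  gravitational acceleration (g = GM/r²): m/s²  ✗
  power (P = W/t): kg·m²/s³  ✗
  capacitance (C = Q/V): s⁴·A²/(kg·m²)  ✗

Only work has units kg·m²/s².

Answer: work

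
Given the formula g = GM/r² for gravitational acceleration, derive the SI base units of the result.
Units of each symbol in g = GM/r²:
  G (gravitational constant): m³/(kg·s²)
  M (mass): kg
  r (distance): m  → to the power 2 in the denominator, contributes 1/m²

Multiplying the contributions: [m³/(kg·s²)] · [kg] · [1/m²]
Adding exponents of each base unit: m: 1, s: -2
SI base units of gravitational acceleration: m/s²

Answer: m/s²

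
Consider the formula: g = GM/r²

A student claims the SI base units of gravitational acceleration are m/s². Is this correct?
Units of each symbol in g = GM/r²:
  G (gravitational constant): m³/(kg·s²)
  M (mass): kg
  r (distance): m  → to the power 2 in the denominator, contributes 1/m²

Multiplying the contributions: [m³/(kg·s²)] · [kg] · [1/m²]
Adding exponents of each base unit: m: 1, s: -2
SI base units of gravitational acceleration: m/s²

The claimed units m/s² match the derived units, so the claim is correct.

Answer: Yes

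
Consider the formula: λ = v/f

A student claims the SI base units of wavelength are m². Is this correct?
Units of each symbol in λ = v/f:
  v (wave speed): m/s
  f (frequency): 1/s  → in the denominator, contributes s

Multiplying the contributions: [m/s] · [s]
Adding exponents of each base unit: m: 1
SI base units of wavelength: m

The claimed units m² (exponents m: 2) do not match the derived units m (exponents m: 1), so the claim is incorrect.

Answer: No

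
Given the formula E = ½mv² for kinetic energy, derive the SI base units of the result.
Units of each symbol in E = ½mv²:
  m (mass): kg
  v (speed): m/s  → to the power 2, contributes m²/s²
  The factor ½ is dimensionless.

Multiplying the contributions: [kg] · [m²/s²]
Adding exponents of each base unit: kg: 1, m: 2, s: -2
SI base units of kinetic energy: kg·m²/s²

Answer: kg·m²/s²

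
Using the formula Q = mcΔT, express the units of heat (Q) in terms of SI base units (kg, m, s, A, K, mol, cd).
Units of each symbol in Q = mcΔT:
  m (mass): kg
  c (specific heat capacity, in J/(kg·K)): m²/(s²·K)
  ΔT (temperature change): K

Multiplying the contributions: [kg] · [m²/(s²·K)] · [K]
Adding exponents of each base unit: kg: 1, m: 2, s: -2
SI base units of heat: kg·m²/s²

Answer: kg·m²/s²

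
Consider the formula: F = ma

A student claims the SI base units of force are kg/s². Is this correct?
Units of each symbol in F = ma:
  m (mass): kg
  a (acceleration): m/s²

Multiplying the contributions: [kg] · [m/s²]
Adding exponents of each base unit: kg: 1, m: 1, s: -2
SI base units of force: kg·m/s²

The claimed units kg/s² (exponents kg: 1, s: -2) do not match the derived units kg·m/s² (exponents kg: 1, m: 1, s: -2), so the claim is incorrect.

Answer: No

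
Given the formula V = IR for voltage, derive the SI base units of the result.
Units of each symbol in V = IR:
  I (current): A
  R (resistance, in ohms): kg·m²/(s³·A²)

Multiplying the contributions: [A] · [kg·m²/(s³·A²)]
Adding exponents of each base unit: kg: 1, m: 2, s: -3, A: -1
SI base units of voltage: kg·m²/(s³·A)

Answer: kg·m²/(s³·A)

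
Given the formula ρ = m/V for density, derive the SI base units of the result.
Units of each symbol in ρ = m/V:
  m (mass): kg
  V (volume): m³  → in the denominator, contributes 1/m³

Multiplying the contributions: [kg] · [1/m³]
Adding exponents of each base unit: kg: 1, m: -3
SI base units of density: kg/m³

Answer: kg/m³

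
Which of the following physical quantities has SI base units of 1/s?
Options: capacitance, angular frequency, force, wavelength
Checking the SI base units of each option:
  capacitance (C = Q/V): s⁴·A²/(kg·m²)  ✗
  angular frequency (ω = 2πf): 1/s  ✓ matches
  force (F = ma): kg·m/s²  ✗
  wavelength (λ = v/f): m  ✗

Only angular frequency has units 1/s.

Answer: angular frequency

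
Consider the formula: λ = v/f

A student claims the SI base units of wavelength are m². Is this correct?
Units of each symbol in λ = v/f:
  v (wave speed): m/s
  f (frequency): 1/s  → in the denominator, contributes s

Multiplying the contributions: [m/s] · [s]
Adding exponents of each base unit: m: 1
SI base units of wavelength: m

The claimed units m² (exponents m: 2) do not match the derived units m (exponents m: 1), so the claim is incorrect.

Answer: No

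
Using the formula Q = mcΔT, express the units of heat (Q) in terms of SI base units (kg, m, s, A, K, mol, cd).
Units of each symbol in Q = mcΔT:
  m (mass): kg
  c (specific heat capacity, in J/(kg·K)): m²/(s²·K)
  ΔT (temperature change): K

Multiplying the contributions: [kg] · [m²/(s²·K)] · [K]
Adding exponents of each base unit: kg: 1, m: 2, s: -2
SI base units of heat: kg·m²/s²

Answer: kg·m²/s²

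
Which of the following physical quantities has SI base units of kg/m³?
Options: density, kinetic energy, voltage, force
Checking the SI base units of each option:
  density (ρ = m/V): kg/m³  ✓ matches
  kinetic energy (E = ½mv²): kg·m²/s²  ✗
  voltage (V = IR): kg·m²/(s³·A)  ✗
  force (F = ma): kg·m/s²  ✗

Only density has units kg/m³.

Answer: density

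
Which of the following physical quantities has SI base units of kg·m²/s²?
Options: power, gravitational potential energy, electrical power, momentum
Checking the SI base units of each option:
  power (P = W/t): kg·m²/s³  ✗
  gravitational potential energy (U = -GMm/r): kg·m²/s²  ✓ matches
  electrical power (P = IV): kg·m²/s³  ✗
  momentum (p = mv): kg·m/s  ✗

Only gravitational potential energy has units kg·m²/s².

Answer: gravitational potential energy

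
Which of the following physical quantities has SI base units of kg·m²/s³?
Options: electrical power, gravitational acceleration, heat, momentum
Checking the SI base units of each option:
  electrical power (P = IV): kg·m²/s³  ✓ matches
  gravitational acceleration (g = GM/r²): m/s²  ✗
  heat (Q = mcΔT): kg·m²/s²  ✗
  momentum (p = mv): kg·m/s  ✗

Only electrical power has units kg·m²/s³.

Answer: electrical power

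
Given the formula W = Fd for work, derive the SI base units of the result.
Units of each symbol in W = Fd:
  F (force): kg·m/s²
  d (displacement): m

Multiplying the contributions: [kg·m/s²] · [m]
Adding exponents of each base unit: kg: 1, m: 2, s: -2
SI base units of work: kg·m²/s²

Answer: kg·m²/s²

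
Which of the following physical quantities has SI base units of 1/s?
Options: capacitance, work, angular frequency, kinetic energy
Checking the SI base units of each option:
  capacitance (C = Q/V): s⁴·A²/(kg·m²)  ✗
  work (W = Fd): kg·m²/s²  ✗
  angular frequency (ω = 2πf): 1/s  ✓ matches
  kinetic energy (E = ½mv²): kg·m²/s²  ✗

Only angular frequency has units 1/s.

Answer: angular frequency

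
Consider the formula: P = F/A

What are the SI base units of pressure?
Units of each symbol in P = F/A:
  F (force): kg·m/s²
  A (area): m²  → in the denominator, contributes 1/m²

Multiplying the contributions: [kg·m/s²] · [1/m²]
Adding exponents of each base unit: kg: 1, m: -1, s: -2
SI base units of pressure: kg/(m·s²)

Answer: kg/(m·s²)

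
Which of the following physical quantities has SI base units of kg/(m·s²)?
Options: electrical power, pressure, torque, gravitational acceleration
Checking the SI base units of each option:
  electrical power (P = IV): kg·m²/s³  ✗
  pressure (P = F/A): kg/(m·s²)  ✓ matches
  torque (τ = Fr): kg·m²/s²  ✗
  gravitational acceleration (g = GM/r²): m/s²  ✗

Only pressure has units kg/(m·s²).

Answer: pressure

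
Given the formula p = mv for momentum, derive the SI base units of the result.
Units of each symbol in p = mv:
  m (mass): kg
  v (velocity): m/s

Multiplying the contributions: [kg] · [m/s]
Adding exponents of each base unit: kg: 1, m: 1, s: -1
SI base units of momentum: kg·m/s

Answer: kg·m/s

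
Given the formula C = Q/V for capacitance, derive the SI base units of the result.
Units of each symbol in C = Q/V:
  Q (charge, in coulombs): s·A
  V (voltage, in volts): kg·m²/(s³·A)  → in the denominator, contributes s³·A/(kg·m²)

Multiplying the contributions: [s·A] · [s³·A/(kg·m²)]
Adding exponents of each base unit: kg: -1, m: -2, s: 4, A: 2
SI base units of capacitance: s⁴·A²/(kg·m²)

Answer: s⁴·A²/(kg·m²)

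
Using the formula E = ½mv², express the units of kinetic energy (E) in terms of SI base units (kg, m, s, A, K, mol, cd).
Units of each symbol in E = ½mv²:
  m (mass): kg
  v (speed): m/s  → to the power 2, contributes m²/s²
  The factor ½ is dimensionless.

Multiplying the contributions: [kg] · [m²/s²]
Adding exponents of each base unit: kg: 1, m: 2, s: -2
SI base units of kinetic energy: kg·m²/s²

Answer: kg·m²/s²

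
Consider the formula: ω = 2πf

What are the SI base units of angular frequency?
Units of each symbol in ω = 2πf:
  f (frequency): 1/s
  The factor 2π is dimensionless.

Multiplying the contributions: [1/s]
Adding exponents of each base unit: s: -1
SI base units of angular frequency: 1/s

Answer: 1/s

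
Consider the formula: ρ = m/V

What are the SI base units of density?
Units of each symbol in ρ = m/V:
  m (mass): kg
  V (volume): m³  → in the denominator, contributes 1/m³

Multiplying the contributions: [kg] · [1/m³]
Adding exponents of each base unit: kg: 1, m: -3
SI base units of density: kg/m³

Answer: kg/m³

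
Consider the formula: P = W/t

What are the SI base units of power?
Units of each symbol in P = W/t:
  W (work): kg·m²/s²
  t (time): s  → in the denominator, contributes 1/s

Multiplying the contributions: [kg·m²/s²] · [1/s]
Adding exponents of each base unit: kg: 1, m: 2, s: -3
SI base units of power: kg·m²/s³

Answer: kg·m²/s³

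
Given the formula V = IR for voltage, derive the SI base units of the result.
Units of each symbol in V = IR:
  I (current): A
  R (resistance, in ohms): kg·m²/(s³·A²)

Multiplying the contributions: [A] · [kg·m²/(s³·A²)]
Adding exponents of each base unit: kg: 1, m: 2, s: -3, A: -1
SI base units of voltage: kg·m²/(s³·A)

Answer: kg·m²/(s³·A)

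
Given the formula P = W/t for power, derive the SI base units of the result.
Units of each symbol in P = W/t:
  W (work): kg·m²/s²
  t (time): s  → in the denominator, contributes 1/s

Multiplying the contributions: [kg·m²/s²] · [1/s]
Adding exponents of each base unit: kg: 1, m: 2, s: -3
SI base units of power: kg·m²/s³

Answer: kg·m²/s³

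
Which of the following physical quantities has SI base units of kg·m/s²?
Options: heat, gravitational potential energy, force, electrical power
Checking the SI base units of each option:
  heat (Q = mcΔT): kg·m²/s²  ✗
  gravitational potential energy (U = -GMm/r): kg·m²/s²  ✗
  force (F = ma): kg·m/s²  ✓ matches
  electrical power (P = IV): kg·m²/s³  ✗

Only force has units kg·m/s².

Answer: force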